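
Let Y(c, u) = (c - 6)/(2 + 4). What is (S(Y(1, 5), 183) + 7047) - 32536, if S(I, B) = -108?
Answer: -25597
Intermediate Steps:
Y(c, u) = -1 + c/6 (Y(c, u) = (-6 + c)/6 = (-6 + c)*(⅙) = -1 + c/6)
(S(Y(1, 5), 183) + 7047) - 32536 = (-108 + 7047) - 32536 = 6939 - 32536 = -25597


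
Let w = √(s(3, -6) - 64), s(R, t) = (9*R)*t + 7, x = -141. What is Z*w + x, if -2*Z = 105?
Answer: -141 - 105*I*√219/2 ≈ -141.0 - 776.93*I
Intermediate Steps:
Z = -105/2 (Z = -½*105 = -105/2 ≈ -52.500)
s(R, t) = 7 + 9*R*t (s(R, t) = 9*R*t + 7 = 7 + 9*R*t)
w = I*√219 (w = √((7 + 9*3*(-6)) - 64) = √((7 - 162) - 64) = √(-155 - 64) = √(-219) = I*√219 ≈ 14.799*I)
Z*w + x = -105*I*√219/2 - 141 = -141 - 105*I*√219/2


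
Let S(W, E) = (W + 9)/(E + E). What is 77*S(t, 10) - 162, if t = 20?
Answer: -1007/20 ≈ -50.350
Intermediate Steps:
S(W, E) = (9 + W)/(2*E) (S(W, E) = (9 + W)/((2*E)) = (9 + W)*(1/(2*E)) = (9 + W)/(2*E))
77*S(t, 10) - 162 = 77*((½)*(9 + 20)/10) - 162 = 77*((½)*(⅒)*29) - 162 = 77*(29/20) - 162 = 2233/20 - 162 = -1007/20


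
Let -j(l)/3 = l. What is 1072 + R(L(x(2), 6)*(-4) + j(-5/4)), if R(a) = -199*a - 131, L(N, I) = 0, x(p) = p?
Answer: 779/4 ≈ 194.75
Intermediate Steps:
j(l) = -3*l
R(a) = -131 - 199*a
1072 + R(L(x(2), 6)*(-4) + j(-5/4)) = 1072 + (-131 - 199*(0*(-4) - (-15)/4)) = 1072 + (-131 - 199*(0 - (-15)/4)) = 1072 + (-131 - 199*(0 - 3*(-5/4))) = 1072 + (-131 - 199*(0 + 15/4)) = 1072 + (-131 - 199*15/4) = 1072 + (-131 - 2985/4) = 1072 - 3509/4 = 779/4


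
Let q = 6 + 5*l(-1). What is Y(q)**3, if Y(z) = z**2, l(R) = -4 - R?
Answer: 531441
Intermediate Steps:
q = -9 (q = 6 + 5*(-4 - 1*(-1)) = 6 + 5*(-4 + 1) = 6 + 5*(-3) = 6 - 15 = -9)
Y(q)**3 = ((-9)**2)**3 = 81**3 = 531441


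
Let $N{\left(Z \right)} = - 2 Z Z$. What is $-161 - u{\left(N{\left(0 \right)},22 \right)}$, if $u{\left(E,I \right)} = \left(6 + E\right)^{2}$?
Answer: $-197$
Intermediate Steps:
$N{\left(Z \right)} = - 2 Z^{2}$
$-161 - u{\left(N{\left(0 \right)},22 \right)} = -161 - \left(6 - 2 \cdot 0^{2}\right)^{2} = -161 - \left(6 - 0\right)^{2} = -161 - \left(6 + 0\right)^{2} = -161 - 6^{2} = -161 - 36 = -197$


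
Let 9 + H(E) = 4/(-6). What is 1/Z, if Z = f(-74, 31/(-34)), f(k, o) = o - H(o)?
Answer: 102/893 ≈ 0.11422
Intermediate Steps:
H(E) = -29/3 (H(E) = -9 + 4/(-6) = -9 + 4*(-⅙) = -9 - ⅔ = -29/3)
f(k, o) = 29/3 + o (f(k, o) = o - 1*(-29/3) = o + 29/3 = 29/3 + o)
Z = 893/102 (Z = 29/3 + 31/(-34) = 29/3 + 31*(-1/34) = 29/3 - 31/34 = 893/102 ≈ 8.7549)
1/Z = 1/(893/102) = 102/893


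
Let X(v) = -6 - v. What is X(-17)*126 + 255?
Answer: 1641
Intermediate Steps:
X(-17)*126 + 255 = (-6 - 1*(-17))*126 + 255 = (-6 + 17)*126 + 255 = 11*126 + 255 = 1386 + 255 = 1641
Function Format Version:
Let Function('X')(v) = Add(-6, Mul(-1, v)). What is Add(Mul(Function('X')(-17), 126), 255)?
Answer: 1641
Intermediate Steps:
Add(Mul(Function('X')(-17), 126), 255) = Add(Mul(Add(-6, Mul(-1, -17)), 126), 255) = Add(Mul(Add(-6, 17), 126), 255) = Add(Mul(11, 126), 255) = Add(1386, 255) = 1641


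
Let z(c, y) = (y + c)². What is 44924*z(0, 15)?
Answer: 10107900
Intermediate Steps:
z(c, y) = (c + y)²
44924*z(0, 15) = 44924*(0 + 15)² = 44924*15² = 44924*225 = 10107900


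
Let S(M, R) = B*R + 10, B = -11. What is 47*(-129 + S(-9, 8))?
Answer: -9729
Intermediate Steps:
S(M, R) = 10 - 11*R (S(M, R) = -11*R + 10 = 10 - 11*R)
47*(-129 + S(-9, 8)) = 47*(-129 + (10 - 11*8)) = 47*(-129 + (10 - 88)) = 47*(-129 - 78) = 47*(-207) = -9729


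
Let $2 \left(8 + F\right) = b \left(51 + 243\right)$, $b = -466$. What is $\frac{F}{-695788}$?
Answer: $\frac{34255}{347894} \approx 0.098464$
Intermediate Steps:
$F = -68510$ ($F = -8 + \frac{\left(-466\right) \left(51 + 243\right)}{2} = -8 + \frac{\left(-466\right) 294}{2} = -8 + \frac{1}{2} \left(-137004\right) = -8 - 68502 = -68510$)
$\frac{F}{-695788} = - \frac{68510}{-695788} = \left(-68510\right) \left(- \frac{1}{695788}\right) = \frac{34255}{347894}$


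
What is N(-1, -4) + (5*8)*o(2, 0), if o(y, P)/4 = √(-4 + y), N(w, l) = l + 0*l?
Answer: -4 + 160*I*√2 ≈ -4.0 + 226.27*I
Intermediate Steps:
N(w, l) = l (N(w, l) = l + 0 = l)
o(y, P) = 4*√(-4 + y)
N(-1, -4) + (5*8)*o(2, 0) = -4 + (5*8)*(4*√(-4 + 2)) = -4 + 40*(4*√(-2)) = -4 + 40*(4*(I*√2)) = -4 + 40*(4*I*√2) = -4 + 160*I*√2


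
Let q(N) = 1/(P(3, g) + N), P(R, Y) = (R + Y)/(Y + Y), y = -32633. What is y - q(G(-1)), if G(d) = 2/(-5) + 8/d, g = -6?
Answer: -5319159/163 ≈ -32633.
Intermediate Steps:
P(R, Y) = (R + Y)/(2*Y) (P(R, Y) = (R + Y)/((2*Y)) = (R + Y)*(1/(2*Y)) = (R + Y)/(2*Y))
G(d) = -⅖ + 8/d (G(d) = 2*(-⅕) + 8/d = -⅖ + 8/d)
q(N) = 1/(¼ + N) (q(N) = 1/((½)*(3 - 6)/(-6) + N) = 1/((½)*(-⅙)*(-3) + N) = 1/(¼ + N))
y - q(G(-1)) = -32633 - 4/(1 + 4*(-⅖ + 8/(-1))) = -32633 - 4/(1 + 4*(-⅖ + 8*(-1))) = -32633 - 4/(1 + 4*(-⅖ - 8)) = -32633 - 4/(1 + 4*(-42/5)) = -32633 - 4/(1 - 168/5) = -32633 - 4/(-163/5) = -32633 - 4*(-5)/163 = -32633 - 1*(-20/163) = -32633 + 20/163 = -5319159/163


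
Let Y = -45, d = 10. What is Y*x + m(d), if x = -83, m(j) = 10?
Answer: 3745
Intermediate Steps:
Y*x + m(d) = -45*(-83) + 10 = 3735 + 10 = 3745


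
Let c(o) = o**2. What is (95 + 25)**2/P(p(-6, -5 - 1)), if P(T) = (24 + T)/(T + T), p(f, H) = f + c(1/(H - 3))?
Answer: -13968000/1459 ≈ -9573.7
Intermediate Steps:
p(f, H) = f + (-3 + H)**(-2) (p(f, H) = f + (1/(H - 3))**2 = f + (1/(-3 + H))**2 = f + (-3 + H)**(-2))
P(T) = (24 + T)/(2*T) (P(T) = (24 + T)/((2*T)) = (24 + T)*(1/(2*T)) = (24 + T)/(2*T))
(95 + 25)**2/P(p(-6, -5 - 1)) = (95 + 25)**2/(((24 + (-6 + (-3 + (-5 - 1))**(-2)))/(2*(-6 + (-3 + (-5 - 1))**(-2))))) = 120**2/(((24 + (-6 + (-3 - 6)**(-2)))/(2*(-6 + (-3 - 6)**(-2))))) = 14400/(((24 + (-6 + (-9)**(-2)))/(2*(-6 + (-9)**(-2))))) = 14400/(((24 + (-6 + 1/81))/(2*(-6 + 1/81)))) = 14400/(((24 - 485/81)/(2*(-485/81)))) = 14400/(((1/2)*(-81/485)*(1459/81))) = 14400/(-1459/970) = 14400*(-970/1459) = -13968000/1459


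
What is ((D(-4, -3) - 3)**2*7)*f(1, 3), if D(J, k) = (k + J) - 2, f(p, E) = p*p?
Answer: 1008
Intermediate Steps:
f(p, E) = p**2
D(J, k) = -2 + J + k (D(J, k) = (J + k) - 2 = -2 + J + k)
((D(-4, -3) - 3)**2*7)*f(1, 3) = (((-2 - 4 - 3) - 3)**2*7)*1**2 = ((-9 - 3)**2*7)*1 = ((-12)**2*7)*1 = (144*7)*1 = 1008*1 = 1008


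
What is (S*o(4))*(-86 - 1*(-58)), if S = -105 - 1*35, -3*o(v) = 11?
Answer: -43120/3 ≈ -14373.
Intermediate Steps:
o(v) = -11/3 (o(v) = -⅓*11 = -11/3)
S = -140 (S = -105 - 35 = -140)
(S*o(4))*(-86 - 1*(-58)) = (-140*(-11/3))*(-86 - 1*(-58)) = 1540*(-86 + 58)/3 = (1540/3)*(-28) = -43120/3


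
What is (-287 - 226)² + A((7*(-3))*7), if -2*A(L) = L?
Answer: 526485/2 ≈ 2.6324e+5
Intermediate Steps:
A(L) = -L/2
(-287 - 226)² + A((7*(-3))*7) = (-287 - 226)² - 7*(-3)*7/2 = (-513)² - (-21)*7/2 = 263169 - ½*(-147) = 263169 + 147/2 = 526485/2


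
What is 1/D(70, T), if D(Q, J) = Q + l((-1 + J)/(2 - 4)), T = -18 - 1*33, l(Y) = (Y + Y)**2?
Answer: 1/2774 ≈ 0.00036049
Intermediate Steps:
l(Y) = 4*Y**2 (l(Y) = (2*Y)**2 = 4*Y**2)
T = -51 (T = -18 - 33 = -51)
D(Q, J) = Q + 4*(1/2 - J/2)**2 (D(Q, J) = Q + 4*((-1 + J)/(2 - 4))**2 = Q + 4*((-1 + J)/(-2))**2 = Q + 4*((-1 + J)*(-1/2))**2 = Q + 4*(1/2 - J/2)**2)
1/D(70, T) = 1/(70 + (-1 - 51)**2) = 1/(70 + (-52)**2) = 1/(70 + 2704) = 1/2774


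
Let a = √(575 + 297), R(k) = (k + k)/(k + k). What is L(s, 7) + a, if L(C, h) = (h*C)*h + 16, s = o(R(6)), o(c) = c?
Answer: 65 + 2*√218 ≈ 94.530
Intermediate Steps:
R(k) = 1 (R(k) = (2*k)/((2*k)) = (2*k)*(1/(2*k)) = 1)
s = 1
L(C, h) = 16 + C*h² (L(C, h) = (C*h)*h + 16 = C*h² + 16 = 16 + C*h²)
a = 2*√218 (a = √872 = 2*√218 ≈ 29.530)
L(s, 7) + a = (16 + 1*7²) + 2*√218 = (16 + 1*49) + 2*√218 = (16 + 49) + 2*√218 = 65 + 2*√218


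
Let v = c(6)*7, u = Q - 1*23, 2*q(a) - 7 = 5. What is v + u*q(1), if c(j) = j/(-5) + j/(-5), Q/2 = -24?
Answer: -2214/5 ≈ -442.80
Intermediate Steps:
Q = -48 (Q = 2*(-24) = -48)
c(j) = -2*j/5 (c(j) = j*(-⅕) + j*(-⅕) = -j/5 - j/5 = -2*j/5)
q(a) = 6 (q(a) = 7/2 + (½)*5 = 7/2 + 5/2 = 6)
u = -71 (u = -48 - 1*23 = -48 - 23 = -71)
v = -84/5 (v = -⅖*6*7 = -12/5*7 = -84/5 ≈ -16.800)
v + u*q(1) = -84/5 - 71*6 = -84/5 - 426 = -2214/5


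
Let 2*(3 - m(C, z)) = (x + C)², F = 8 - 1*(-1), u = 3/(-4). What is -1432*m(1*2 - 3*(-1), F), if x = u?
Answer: 34547/4 ≈ 8636.8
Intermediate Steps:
u = -¾ (u = 3*(-¼) = -¾ ≈ -0.75000)
F = 9 (F = 8 + 1 = 9)
x = -¾ ≈ -0.75000
m(C, z) = 3 - (-¾ + C)²/2
-1432*m(1*2 - 3*(-1), F) = -1432*(3 - (-3 + 4*(1*2 - 3*(-1)))²/32) = -1432*(3 - (-3 + 4*(2 + 3))²/32) = -1432*(3 - (-3 + 4*5)²/32) = -1432*(3 - (-3 + 20)²/32) = -1432*(3 - 1/32*17²) = -1432*(3 - 1/32*289) = -1432*(3 - 289/32) = -1432*(-193/32) = 34547/4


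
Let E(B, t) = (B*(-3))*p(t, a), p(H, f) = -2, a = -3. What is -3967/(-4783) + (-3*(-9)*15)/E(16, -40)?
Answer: 772649/153056 ≈ 5.0481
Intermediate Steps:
E(B, t) = 6*B (E(B, t) = (B*(-3))*(-2) = -3*B*(-2) = 6*B)
-3967/(-4783) + (-3*(-9)*15)/E(16, -40) = -3967/(-4783) + (-3*(-9)*15)/((6*16)) = -3967*(-1/4783) + (27*15)/96 = 3967/4783 + 405*(1/96) = 3967/4783 + 135/32 = 772649/153056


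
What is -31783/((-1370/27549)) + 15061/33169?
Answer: 29042460932093/45441530 ≈ 6.3912e+5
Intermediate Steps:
-31783/((-1370/27549)) + 15061/33169 = -31783/((-1370*1/27549)) + 15061*(1/33169) = -31783/(-1370/27549) + 15061/33169 = -31783*(-27549/1370) + 15061/33169 = 875589867/1370 + 15061/33169 = 29042460932093/45441530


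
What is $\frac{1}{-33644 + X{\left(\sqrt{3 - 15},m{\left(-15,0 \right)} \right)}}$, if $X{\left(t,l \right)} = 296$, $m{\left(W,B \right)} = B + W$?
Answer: $- \frac{1}{33348} \approx -2.9987 \cdot 10^{-5}$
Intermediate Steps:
$\frac{1}{-33644 + X{\left(\sqrt{3 - 15},m{\left(-15,0 \right)} \right)}} = \frac{1}{-33644 + 296} = \frac{1}{-33348} = - \frac{1}{33348}$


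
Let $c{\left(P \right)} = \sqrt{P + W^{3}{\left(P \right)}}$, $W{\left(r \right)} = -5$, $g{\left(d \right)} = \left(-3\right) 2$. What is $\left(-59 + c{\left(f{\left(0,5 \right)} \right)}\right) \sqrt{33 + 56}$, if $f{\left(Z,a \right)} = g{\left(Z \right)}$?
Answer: $\sqrt{89} \left(-59 + i \sqrt{131}\right) \approx -556.6 + 107.98 i$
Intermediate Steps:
$g{\left(d \right)} = -6$
$f{\left(Z,a \right)} = -6$
$c{\left(P \right)} = \sqrt{-125 + P}$ ($c{\left(P \right)} = \sqrt{P + \left(-5\right)^{3}} = \sqrt{P - 125} = \sqrt{-125 + P}$)
$\left(-59 + c{\left(f{\left(0,5 \right)} \right)}\right) \sqrt{33 + 56} = \left(-59 + \sqrt{-125 - 6}\right) \sqrt{33 + 56} = \left(-59 + \sqrt{-131}\right) \sqrt{89} = \left(-59 + i \sqrt{131}\right) \sqrt{89} = \sqrt{89} \left(-59 + i \sqrt{131}\right)$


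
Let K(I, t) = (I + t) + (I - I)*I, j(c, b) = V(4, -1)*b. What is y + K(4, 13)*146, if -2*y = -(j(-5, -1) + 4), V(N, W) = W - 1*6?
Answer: 4975/2 ≈ 2487.5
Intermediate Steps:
V(N, W) = -6 + W (V(N, W) = W - 6 = -6 + W)
j(c, b) = -7*b (j(c, b) = (-6 - 1)*b = -7*b)
y = 11/2 (y = -(-1)*(-7*(-1) + 4)/2 = -(-1)*(7 + 4)/2 = -(-1)*11/2 = -½*(-11) = 11/2 ≈ 5.5000)
K(I, t) = I + t (K(I, t) = (I + t) + 0*I = (I + t) + 0 = I + t)
y + K(4, 13)*146 = 11/2 + (4 + 13)*146 = 11/2 + 17*146 = 11/2 + 2482 = 4975/2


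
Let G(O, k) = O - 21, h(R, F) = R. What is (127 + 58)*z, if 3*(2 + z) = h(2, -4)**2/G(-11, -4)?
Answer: -9065/24 ≈ -377.71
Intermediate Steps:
G(O, k) = -21 + O
z = -49/24 (z = -2 + (2**2/(-21 - 11))/3 = -2 + (4/(-32))/3 = -2 + (4*(-1/32))/3 = -2 + (1/3)*(-1/8) = -2 - 1/24 = -49/24 ≈ -2.0417)
(127 + 58)*z = (127 + 58)*(-49/24) = 185*(-49/24) = -9065/24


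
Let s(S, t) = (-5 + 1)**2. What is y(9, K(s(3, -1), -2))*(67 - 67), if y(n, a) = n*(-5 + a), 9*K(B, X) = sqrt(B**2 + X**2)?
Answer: 0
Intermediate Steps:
s(S, t) = 16 (s(S, t) = (-4)**2 = 16)
K(B, X) = sqrt(B**2 + X**2)/9
y(9, K(s(3, -1), -2))*(67 - 67) = (9*(-5 + sqrt(16**2 + (-2)**2)/9))*(67 - 67) = (9*(-5 + sqrt(256 + 4)/9))*0 = (9*(-5 + sqrt(260)/9))*0 = (9*(-5 + (2*sqrt(65))/9))*0 = (9*(-5 + 2*sqrt(65)/9))*0 = (-45 + 2*sqrt(65))*0 = 0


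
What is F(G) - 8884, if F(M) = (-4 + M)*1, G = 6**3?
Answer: -8672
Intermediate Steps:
G = 216
F(M) = -4 + M
F(G) - 8884 = (-4 + 216) - 8884 = 212 - 8884 = -8672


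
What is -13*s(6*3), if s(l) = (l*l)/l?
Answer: -234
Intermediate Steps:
s(l) = l (s(l) = l²/l = l)
-13*s(6*3) = -78*3 = -13*18 = -234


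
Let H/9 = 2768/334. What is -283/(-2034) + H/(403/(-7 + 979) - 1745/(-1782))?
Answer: 271591539451/5062221234 ≈ 53.651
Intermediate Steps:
H = 12456/167 (H = 9*(2768/334) = 9*(2768*(1/334)) = 9*(1384/167) = 12456/167 ≈ 74.587)
-283/(-2034) + H/(403/(-7 + 979) - 1745/(-1782)) = -283/(-2034) + 12456/(167*(403/(-7 + 979) - 1745/(-1782))) = -283*(-1/2034) + 12456/(167*(403/972 - 1745*(-1/1782))) = 283/2034 + 12456/(167*(403*(1/972) + 1745/1782)) = 283/2034 + 12456/(167*(403/972 + 1745/1782)) = 283/2034 + 12456/(167*(14903/10692)) = 283/2034 + (12456/167)*(10692/14903) = 283/2034 + 133179552/2488801 = 271591539451/5062221234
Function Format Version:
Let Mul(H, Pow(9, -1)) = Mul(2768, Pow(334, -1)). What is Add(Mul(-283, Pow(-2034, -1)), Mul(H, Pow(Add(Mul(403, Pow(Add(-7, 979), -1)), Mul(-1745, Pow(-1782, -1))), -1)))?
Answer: Rational(271591539451, 5062221234) ≈ 53.651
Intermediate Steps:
H = Rational(12456, 167) (H = Mul(9, Mul(2768, Pow(334, -1))) = Mul(9, Mul(2768, Rational(1, 334))) = Mul(9, Rational(1384, 167)) = Rational(12456, 167) ≈ 74.587)
Add(Mul(-283, Pow(-2034, -1)), Mul(H, Pow(Add(Mul(403, Pow(Add(-7, 979), -1)), Mul(-1745, Pow(-1782, -1))), -1))) = Add(Mul(-283, Pow(-2034, -1)), Mul(Rational(12456, 167), Pow(Add(Mul(403, Pow(Add(-7, 979), -1)), Mul(-1745, Pow(-1782, -1))), -1))) = Add(Mul(-283, Rational(-1, 2034)), Mul(Rational(12456, 167), Pow(Add(Mul(403, Pow(972, -1)), Mul(-1745, Rational(-1, 1782))), -1))) = Add(Rational(283, 2034), Mul(Rational(12456, 167), Pow(Add(Mul(403, Rational(1, 972)), Rational(1745, 1782)), -1))) = Add(Rational(283, 2034), Mul(Rational(12456, 167), Pow(Add(Rational(403, 972), Rational(1745, 1782)), -1))) = Add(Rational(283, 2034), Mul(Rational(12456, 167), Pow(Rational(14903, 10692), -1))) = Add(Rational(283, 2034), Mul(Rational(12456, 167), Rational(10692, 14903))) = Add(Rational(283, 2034), Rational(133179552, 2488801)) = Rational(271591539451, 5062221234)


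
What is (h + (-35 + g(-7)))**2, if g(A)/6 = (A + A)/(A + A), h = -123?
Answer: 23104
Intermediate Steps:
g(A) = 6 (g(A) = 6*((A + A)/(A + A)) = 6*((2*A)/((2*A))) = 6*((2*A)*(1/(2*A))) = 6*1 = 6)
(h + (-35 + g(-7)))**2 = (-123 + (-35 + 6))**2 = (-123 - 29)**2 = (-152)**2 = 23104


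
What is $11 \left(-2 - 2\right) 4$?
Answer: $-176$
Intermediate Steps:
$11 \left(-2 - 2\right) 4 = 11 \left(-4\right) 4 = \left(-44\right) 4 = -176$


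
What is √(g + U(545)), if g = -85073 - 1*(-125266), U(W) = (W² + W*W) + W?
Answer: 6*√17633 ≈ 796.74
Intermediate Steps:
U(W) = W + 2*W² (U(W) = (W² + W²) + W = 2*W² + W = W + 2*W²)
g = 40193 (g = -85073 + 125266 = 40193)
√(g + U(545)) = √(40193 + 545*(1 + 2*545)) = √(40193 + 545*(1 + 1090)) = √(40193 + 545*1091) = √(40193 + 594595) = √634788 = 6*√17633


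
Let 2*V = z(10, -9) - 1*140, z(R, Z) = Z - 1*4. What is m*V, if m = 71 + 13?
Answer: -6426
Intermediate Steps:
z(R, Z) = -4 + Z (z(R, Z) = Z - 4 = -4 + Z)
V = -153/2 (V = ((-4 - 9) - 1*140)/2 = (-13 - 140)/2 = (½)*(-153) = -153/2 ≈ -76.500)
m = 84
m*V = 84*(-153/2) = -6426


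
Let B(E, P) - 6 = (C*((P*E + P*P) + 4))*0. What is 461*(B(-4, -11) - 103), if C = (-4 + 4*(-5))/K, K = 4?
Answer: -44717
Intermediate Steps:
C = -6 (C = (-4 + 4*(-5))/4 = (-4 - 20)*(¼) = -24*¼ = -6)
B(E, P) = 6 (B(E, P) = 6 - 6*((P*E + P*P) + 4)*0 = 6 - 6*((E*P + P²) + 4)*0 = 6 - 6*((P² + E*P) + 4)*0 = 6 - 6*(4 + P² + E*P)*0 = 6 + (-24 - 6*P² - 6*E*P)*0 = 6 + 0 = 6)
461*(B(-4, -11) - 103) = 461*(6 - 103) = 461*(-97) = -44717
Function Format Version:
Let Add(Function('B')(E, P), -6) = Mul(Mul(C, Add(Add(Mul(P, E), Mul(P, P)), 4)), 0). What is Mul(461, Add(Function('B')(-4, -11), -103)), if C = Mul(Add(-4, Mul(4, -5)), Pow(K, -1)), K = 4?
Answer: -44717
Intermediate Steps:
C = -6 (C = Mul(Add(-4, Mul(4, -5)), Pow(4, -1)) = Mul(Add(-4, -20), Rational(1, 4)) = Mul(-24, Rational(1, 4)) = -6)
Function('B')(E, P) = 6 (Function('B')(E, P) = Add(6, Mul(Mul(-6, Add(Add(Mul(P, E), Mul(P, P)), 4)), 0)) = Add(6, Mul(Mul(-6, Add(Add(Mul(E, P), Pow(P, 2)), 4)), 0)) = Add(6, Mul(Mul(-6, Add(Add(Pow(P, 2), Mul(E, P)), 4)), 0)) = Add(6, Mul(Mul(-6, Add(4, Pow(P, 2), Mul(E, P))), 0)) = Add(6, Mul(Add(-24, Mul(-6, Pow(P, 2)), Mul(-6, E, P)), 0)) = Add(6, 0) = 6)
Mul(461, Add(Function('B')(-4, -11), -103)) = Mul(461, Add(6, -103)) = Mul(461, -97) = -44717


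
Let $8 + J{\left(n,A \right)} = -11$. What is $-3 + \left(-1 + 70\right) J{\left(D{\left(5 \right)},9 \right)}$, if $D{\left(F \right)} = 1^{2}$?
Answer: $-1314$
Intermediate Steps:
$D{\left(F \right)} = 1$
$J{\left(n,A \right)} = -19$ ($J{\left(n,A \right)} = -8 - 11 = -19$)
$-3 + \left(-1 + 70\right) J{\left(D{\left(5 \right)},9 \right)} = -3 + \left(-1 + 70\right) \left(-19\right) = -3 + 69 \left(-19\right) = -3 - 1311 = -1314$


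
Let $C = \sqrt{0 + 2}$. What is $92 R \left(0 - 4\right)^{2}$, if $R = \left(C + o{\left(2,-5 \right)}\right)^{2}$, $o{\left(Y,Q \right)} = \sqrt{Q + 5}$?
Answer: $2944$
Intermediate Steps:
$o{\left(Y,Q \right)} = \sqrt{5 + Q}$
$C = \sqrt{2} \approx 1.4142$
$R = 2$ ($R = \left(\sqrt{2} + \sqrt{5 - 5}\right)^{2} = \left(\sqrt{2} + \sqrt{0}\right)^{2} = \left(\sqrt{2} + 0\right)^{2} = \left(\sqrt{2}\right)^{2} = 2$)
$92 R \left(0 - 4\right)^{2} = 92 \cdot 2 \left(0 - 4\right)^{2} = 184 \left(-4\right)^{2} = 184 \cdot 16 = 2944$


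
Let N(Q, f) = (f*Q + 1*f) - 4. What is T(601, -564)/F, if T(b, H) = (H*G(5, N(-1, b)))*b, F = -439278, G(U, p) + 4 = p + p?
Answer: -677928/73213 ≈ -9.2597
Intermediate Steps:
N(Q, f) = -4 + f + Q*f (N(Q, f) = (Q*f + f) - 4 = (f + Q*f) - 4 = -4 + f + Q*f)
G(U, p) = -4 + 2*p (G(U, p) = -4 + (p + p) = -4 + 2*p)
T(b, H) = -12*H*b (T(b, H) = (H*(-4 + 2*(-4 + b - b)))*b = (H*(-4 + 2*(-4)))*b = (H*(-4 - 8))*b = (H*(-12))*b = (-12*H)*b = -12*H*b)
T(601, -564)/F = -12*(-564)*601/(-439278) = 4067568*(-1/439278) = -677928/73213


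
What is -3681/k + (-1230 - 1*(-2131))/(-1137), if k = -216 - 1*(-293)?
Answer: -4254674/87549 ≈ -48.598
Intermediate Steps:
k = 77 (k = -216 + 293 = 77)
-3681/k + (-1230 - 1*(-2131))/(-1137) = -3681/77 + (-1230 - 1*(-2131))/(-1137) = -3681*1/77 + (-1230 + 2131)*(-1/1137) = -3681/77 + 901*(-1/1137) = -3681/77 - 901/1137 = -4254674/87549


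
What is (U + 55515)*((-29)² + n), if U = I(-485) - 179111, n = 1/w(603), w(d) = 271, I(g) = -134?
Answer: -28199551760/271 ≈ -1.0406e+8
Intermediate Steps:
n = 1/271 ≈ 0.0036900
U = -179245 (U = -134 - 179111 = -179245)
(U + 55515)*((-29)² + n) = (-179245 + 55515)*((-29)² + 1/271) = -123730*(841 + 1/271) = -123730*227912/271 = -28199551760/271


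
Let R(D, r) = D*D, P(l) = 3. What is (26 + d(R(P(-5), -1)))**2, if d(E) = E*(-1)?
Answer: 289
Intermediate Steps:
R(D, r) = D**2
d(E) = -E
(26 + d(R(P(-5), -1)))**2 = (26 - 1*3**2)**2 = (26 - 1*9)**2 = (26 - 9)**2 = 17**2 = 289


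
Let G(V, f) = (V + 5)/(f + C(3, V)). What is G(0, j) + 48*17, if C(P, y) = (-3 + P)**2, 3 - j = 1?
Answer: 1637/2 ≈ 818.50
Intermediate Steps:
j = 2 (j = 3 - 1*1 = 3 - 1 = 2)
G(V, f) = (5 + V)/f (G(V, f) = (V + 5)/(f + (-3 + 3)**2) = (5 + V)/(f + 0**2) = (5 + V)/(f + 0) = (5 + V)/f)
G(0, j) + 48*17 = (5 + 0)/2 + 48*17 = (1/2)*5 + 816 = 5/2 + 816 = 1637/2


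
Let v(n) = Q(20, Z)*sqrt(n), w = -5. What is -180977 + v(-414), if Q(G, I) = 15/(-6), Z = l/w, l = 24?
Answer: -180977 - 15*I*sqrt(46)/2 ≈ -1.8098e+5 - 50.867*I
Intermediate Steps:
Z = -24/5 (Z = 24/(-5) = 24*(-1/5) = -24/5 ≈ -4.8000)
Q(G, I) = -5/2 (Q(G, I) = 15*(-1/6) = -5/2)
v(n) = -5*sqrt(n)/2
-180977 + v(-414) = -180977 - 15*I*sqrt(46)/2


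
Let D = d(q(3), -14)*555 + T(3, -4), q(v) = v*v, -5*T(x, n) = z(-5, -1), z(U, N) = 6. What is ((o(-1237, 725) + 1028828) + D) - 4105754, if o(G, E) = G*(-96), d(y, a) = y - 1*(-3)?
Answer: -14757576/5 ≈ -2.9515e+6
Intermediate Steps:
T(x, n) = -6/5 (T(x, n) = -⅕*6 = -6/5)
q(v) = v²
d(y, a) = 3 + y (d(y, a) = y + 3 = 3 + y)
o(G, E) = -96*G
D = 33294/5 (D = (3 + 3²)*555 - 6/5 = (3 + 9)*555 - 6/5 = 12*555 - 6/5 = 6660 - 6/5 = 33294/5 ≈ 6658.8)
((o(-1237, 725) + 1028828) + D) - 4105754 = ((-96*(-1237) + 1028828) + 33294/5) - 4105754 = ((118752 + 1028828) + 33294/5) - 4105754 = (1147580 + 33294/5) - 4105754 = 5771194/5 - 4105754 = -14757576/5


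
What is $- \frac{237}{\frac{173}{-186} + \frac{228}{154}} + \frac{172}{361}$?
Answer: $- \frac{1223991478}{2845763} \approx -430.11$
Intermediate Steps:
$- \frac{237}{\frac{173}{-186} + \frac{228}{154}} + \frac{172}{361} = - \frac{237}{173 \left(- \frac{1}{186}\right) + 228 \cdot \frac{1}{154}} + 172 \cdot \frac{1}{361} = - \frac{237}{- \frac{173}{186} + \frac{114}{77}} + \frac{172}{361} = - \frac{237}{\frac{7883}{14322}} + \frac{172}{361} = \left(-237\right) \frac{14322}{7883} + \frac{172}{361} = - \frac{3394314}{7883} + \frac{172}{361} = - \frac{1223991478}{2845763}$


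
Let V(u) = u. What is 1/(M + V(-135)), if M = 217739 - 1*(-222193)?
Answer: 1/439797 ≈ 2.2738e-6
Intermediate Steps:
M = 439932 (M = 217739 + 222193 = 439932)
1/(M + V(-135)) = 1/(439932 - 135) = 1/439797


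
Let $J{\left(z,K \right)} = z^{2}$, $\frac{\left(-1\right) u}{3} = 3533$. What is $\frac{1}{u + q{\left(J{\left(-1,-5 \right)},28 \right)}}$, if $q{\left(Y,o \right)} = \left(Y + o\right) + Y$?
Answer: $- \frac{1}{10569} \approx -9.4616 \cdot 10^{-5}$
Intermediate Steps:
$u = -10599$ ($u = \left(-3\right) 3533 = -10599$)
$q{\left(Y,o \right)} = o + 2 Y$
$\frac{1}{u + q{\left(J{\left(-1,-5 \right)},28 \right)}} = \frac{1}{-10599 + \left(28 + 2 \left(-1\right)^{2}\right)} = \frac{1}{-10599 + \left(28 + 2 \cdot 1\right)} = \frac{1}{-10599 + \left(28 + 2\right)} = \frac{1}{-10599 + 30} = \frac{1}{-10569} = - \frac{1}{10569}$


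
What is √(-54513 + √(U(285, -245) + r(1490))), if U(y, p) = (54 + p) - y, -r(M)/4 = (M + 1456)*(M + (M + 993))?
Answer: √(-54513 + 2*I*√11704577) ≈ 14.624 + 233.94*I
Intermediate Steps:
r(M) = -4*(993 + 2*M)*(1456 + M) (r(M) = -4*(M + 1456)*(M + (M + 993)) = -4*(1456 + M)*(M + (993 + M)) = -4*(1456 + M)*(993 + 2*M) = -4*(993 + 2*M)*(1456 + M))
U(y, p) = 54 + p - y
√(-54513 + √(U(285, -245) + r(1490))) = √(-54513 + √((54 - 245 - 1*285) + (-5783232 - 15620*1490 - 8*1490²))) = √(-54513 + √((54 - 245 - 285) + (-5783232 - 23273800 - 8*2220100))) = √(-54513 + √(-476 + (-5783232 - 23273800 - 17760800))) = √(-54513 + √(-476 - 46817832)) = √(-54513 + √(-46818308)) = √(-54513 + 2*I*√11704577)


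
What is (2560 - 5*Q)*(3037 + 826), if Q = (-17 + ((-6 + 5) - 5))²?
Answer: -328355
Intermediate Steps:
Q = 529 (Q = (-17 + (-1 - 5))² = (-17 - 6)² = (-23)² = 529)
(2560 - 5*Q)*(3037 + 826) = (2560 - 5*529)*(3037 + 826) = (2560 - 2645)*3863 = -85*3863 = -328355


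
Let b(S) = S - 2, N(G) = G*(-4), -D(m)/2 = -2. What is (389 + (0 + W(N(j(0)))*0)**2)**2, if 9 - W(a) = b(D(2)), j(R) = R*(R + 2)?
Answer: 151321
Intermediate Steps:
j(R) = R*(2 + R)
D(m) = 4 (D(m) = -2*(-2) = 4)
N(G) = -4*G
b(S) = -2 + S
W(a) = 7 (W(a) = 9 - (-2 + 4) = 9 - 1*2 = 9 - 2 = 7)
(389 + (0 + W(N(j(0)))*0)**2)**2 = (389 + (0 + 7*0)**2)**2 = (389 + (0 + 0)**2)**2 = (389 + 0**2)**2 = (389 + 0)**2 = 389**2 = 151321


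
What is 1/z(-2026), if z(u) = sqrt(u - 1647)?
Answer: -I*sqrt(3673)/3673 ≈ -0.0165*I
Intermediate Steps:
z(u) = sqrt(-1647 + u)
1/z(-2026) = 1/(sqrt(-1647 - 2026)) = 1/(sqrt(-3673)) = 1/(I*sqrt(3673)) = -I*sqrt(3673)/3673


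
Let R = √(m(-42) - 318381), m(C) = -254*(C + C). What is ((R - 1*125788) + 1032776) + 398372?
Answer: 1305360 + 3*I*√33005 ≈ 1.3054e+6 + 545.02*I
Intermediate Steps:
m(C) = -508*C
R = 3*I*√33005 (R = √(-508*(-42) - 318381) = √(21336 - 318381) = √(-297045) = 3*I*√33005 ≈ 545.02*I)
((R - 1*125788) + 1032776) + 398372 = ((3*I*√33005 - 1*125788) + 1032776) + 398372 = ((3*I*√33005 - 125788) + 1032776) + 398372 = ((-125788 + 3*I*√33005) + 1032776) + 398372 = (906988 + 3*I*√33005) + 398372 = 1305360 + 3*I*√33005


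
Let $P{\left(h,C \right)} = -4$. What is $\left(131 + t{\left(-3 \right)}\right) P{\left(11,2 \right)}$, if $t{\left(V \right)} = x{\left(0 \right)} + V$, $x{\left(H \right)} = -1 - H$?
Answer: $-508$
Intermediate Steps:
$t{\left(V \right)} = -1 + V$ ($t{\left(V \right)} = \left(-1 - 0\right) + V = \left(-1 + 0\right) + V = -1 + V$)
$\left(131 + t{\left(-3 \right)}\right) P{\left(11,2 \right)} = \left(131 - 4\right) \left(-4\right) = 127 \left(-4\right) = -508$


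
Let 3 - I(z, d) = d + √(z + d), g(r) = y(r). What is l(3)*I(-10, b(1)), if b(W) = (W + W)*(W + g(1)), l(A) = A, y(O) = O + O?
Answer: -9 - 6*I ≈ -9.0 - 6.0*I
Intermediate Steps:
y(O) = 2*O
g(r) = 2*r
b(W) = 2*W*(2 + W) (b(W) = (W + W)*(W + 2*1) = (2*W)*(W + 2) = (2*W)*(2 + W) = 2*W*(2 + W))
I(z, d) = 3 - d - √(d + z) (I(z, d) = 3 - (d + √(z + d)) = 3 - (d + √(d + z)) = 3 + (-d - √(d + z)) = 3 - d - √(d + z))
l(3)*I(-10, b(1)) = 3*(3 - 2*(2 + 1) - √(2*1*(2 + 1) - 10)) = 3*(3 - 2*3 - √(2*1*3 - 10)) = 3*(3 - 1*6 - √(6 - 10)) = 3*(3 - 6 - √(-4)) = 3*(3 - 6 - 2*I) = 3*(-3 - 2*I) = -9 - 6*I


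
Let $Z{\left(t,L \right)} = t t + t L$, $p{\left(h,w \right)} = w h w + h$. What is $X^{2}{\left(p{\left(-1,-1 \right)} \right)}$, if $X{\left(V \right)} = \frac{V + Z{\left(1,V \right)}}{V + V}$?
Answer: $\frac{9}{16} \approx 0.5625$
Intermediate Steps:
$p{\left(h,w \right)} = h + h w^{2}$ ($p{\left(h,w \right)} = h w w + h = h w^{2} + h = h + h w^{2}$)
$Z{\left(t,L \right)} = t^{2} + L t$
$X{\left(V \right)} = \frac{1 + 2 V}{2 V}$ ($X{\left(V \right)} = \frac{V + 1 \left(V + 1\right)}{V + V} = \frac{V + 1 \left(1 + V\right)}{2 V} = \left(V + \left(1 + V\right)\right) \frac{1}{2 V} = \left(1 + 2 V\right) \frac{1}{2 V} = \frac{1 + 2 V}{2 V}$)
$X^{2}{\left(p{\left(-1,-1 \right)} \right)} = \left(\frac{\frac{1}{2} - \left(1 + \left(-1\right)^{2}\right)}{\left(-1\right) \left(1 + \left(-1\right)^{2}\right)}\right)^{2} = \left(\frac{\frac{1}{2} - \left(1 + 1\right)}{\left(-1\right) \left(1 + 1\right)}\right)^{2} = \left(\frac{\frac{1}{2} - 2}{\left(-1\right) 2}\right)^{2} = \left(\frac{\frac{1}{2} - 2}{-2}\right)^{2} = \left(\left(- \frac{1}{2}\right) \left(- \frac{3}{2}\right)\right)^{2} = \left(\frac{3}{4}\right)^{2} = \frac{9}{16}$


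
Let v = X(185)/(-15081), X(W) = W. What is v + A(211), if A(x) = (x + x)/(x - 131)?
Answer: 3174691/603240 ≈ 5.2627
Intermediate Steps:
A(x) = 2*x/(-131 + x) (A(x) = (2*x)/(-131 + x) = 2*x/(-131 + x))
v = -185/15081 (v = 185/(-15081) = 185*(-1/15081) = -185/15081 ≈ -0.012267)
v + A(211) = -185/15081 + 2*211/(-131 + 211) = -185/15081 + 2*211/80 = -185/15081 + 2*211*(1/80) = -185/15081 + 211/40 = 3174691/603240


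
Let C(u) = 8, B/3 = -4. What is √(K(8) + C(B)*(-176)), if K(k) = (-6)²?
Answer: 14*I*√7 ≈ 37.041*I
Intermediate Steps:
B = -12 (B = 3*(-4) = -12)
K(k) = 36
√(K(8) + C(B)*(-176)) = √(36 + 8*(-176)) = √(36 - 1408) = √(-1372) = 14*I*√7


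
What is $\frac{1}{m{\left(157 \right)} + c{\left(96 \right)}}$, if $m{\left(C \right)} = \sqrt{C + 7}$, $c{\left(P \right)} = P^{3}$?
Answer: $\frac{221184}{195689447383} - \frac{\sqrt{41}}{391378894766} \approx 1.1303 \cdot 10^{-6}$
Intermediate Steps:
$m{\left(C \right)} = \sqrt{7 + C}$
$\frac{1}{m{\left(157 \right)} + c{\left(96 \right)}} = \frac{1}{\sqrt{7 + 157} + 96^{3}} = \frac{1}{\sqrt{164} + 884736} = \frac{1}{2 \sqrt{41} + 884736} = \frac{1}{884736 + 2 \sqrt{41}}$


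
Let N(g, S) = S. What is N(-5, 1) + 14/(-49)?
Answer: 5/7 ≈ 0.71429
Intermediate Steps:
N(-5, 1) + 14/(-49) = 1 + 14/(-49) = 1 - 1/49*14 = 1 - 2/7 = 5/7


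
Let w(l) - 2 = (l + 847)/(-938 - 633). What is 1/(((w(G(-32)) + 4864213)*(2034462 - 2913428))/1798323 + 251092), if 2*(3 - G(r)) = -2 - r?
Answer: -2825165433/6007401281415544 ≈ -4.7028e-7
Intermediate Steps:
G(r) = 4 + r/2 (G(r) = 3 - (-2 - r)/2 = 3 + (1 + r/2) = 4 + r/2)
w(l) = 2295/1571 - l/1571 (w(l) = 2 + (l + 847)/(-938 - 633) = 2 + (847 + l)/(-1571) = 2 + (847 + l)*(-1/1571) = 2 + (-847/1571 - l/1571) = 2295/1571 - l/1571)
1/(((w(G(-32)) + 4864213)*(2034462 - 2913428))/1798323 + 251092) = 1/((((2295/1571 - (4 + (½)*(-32))/1571) + 4864213)*(2034462 - 2913428))/1798323 + 251092) = 1/((((2295/1571 - (4 - 16)/1571) + 4864213)*(-878966))*(1/1798323) + 251092) = 1/((((2295/1571 - 1/1571*(-12)) + 4864213)*(-878966))*(1/1798323) + 251092) = 1/((((2295/1571 + 12/1571) + 4864213)*(-878966))*(1/1798323) + 251092) = 1/(((2307/1571 + 4864213)*(-878966))*(1/1798323) + 251092) = 1/(((7641680930/1571)*(-878966))*(1/1798323) + 251092) = 1/(-6716777720318380/1571*1/1798323 + 251092) = 1/(-6716777720318380/2825165433 + 251092) = 1/(-6007401281415544/2825165433) = -2825165433/6007401281415544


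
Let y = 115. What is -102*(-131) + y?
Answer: 13477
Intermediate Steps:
-102*(-131) + y = -102*(-131) + 115 = 13362 + 115 = 13477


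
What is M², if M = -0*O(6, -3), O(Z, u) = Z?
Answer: 0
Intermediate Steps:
M = 0 (M = -0*6 = -9*0 = 0)
M² = 0² = 0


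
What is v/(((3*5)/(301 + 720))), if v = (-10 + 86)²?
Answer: 5897296/15 ≈ 3.9315e+5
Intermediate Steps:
v = 5776 (v = 76² = 5776)
v/(((3*5)/(301 + 720))) = 5776/(((3*5)/(301 + 720))) = 5776/((15/1021)) = 5776/((15*(1/1021))) = 5776/(15/1021) = 5776*(1021/15) = 5897296/15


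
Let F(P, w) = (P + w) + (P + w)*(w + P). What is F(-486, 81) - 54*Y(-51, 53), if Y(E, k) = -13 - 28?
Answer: 165834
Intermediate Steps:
Y(E, k) = -41
F(P, w) = P + w + (P + w)² (F(P, w) = (P + w) + (P + w)*(P + w) = (P + w) + (P + w)² = P + w + (P + w)²)
F(-486, 81) - 54*Y(-51, 53) = (-486 + 81 + (-486 + 81)²) - 54*(-41) = (-486 + 81 + (-405)²) - 1*(-2214) = (-486 + 81 + 164025) + 2214 = 163620 + 2214 = 165834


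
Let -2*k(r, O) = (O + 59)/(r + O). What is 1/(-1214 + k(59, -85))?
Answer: -2/2429 ≈ -0.00082338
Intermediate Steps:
k(r, O) = -(59 + O)/(2*(O + r)) (k(r, O) = -(O + 59)/(2*(r + O)) = -(59 + O)/(2*(O + r)))
1/(-1214 + k(59, -85)) = 1/(-1214 + (-59 - 1*(-85))/(2*(-85 + 59))) = 1/(-1214 + (½)*(-59 + 85)/(-26)) = 1/(-1214 + (½)*(-1/26)*26) = 1/(-1214 - ½) = 1/(-2429/2) = -2/2429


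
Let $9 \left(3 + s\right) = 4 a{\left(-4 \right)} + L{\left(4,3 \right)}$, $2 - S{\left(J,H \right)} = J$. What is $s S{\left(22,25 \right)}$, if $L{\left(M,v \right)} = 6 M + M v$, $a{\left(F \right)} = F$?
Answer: $\frac{140}{9} \approx 15.556$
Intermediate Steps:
$S{\left(J,H \right)} = 2 - J$
$s = - \frac{7}{9}$ ($s = -3 + \frac{4 \left(-4\right) + 4 \left(6 + 3\right)}{9} = -3 + \frac{-16 + 4 \cdot 9}{9} = -3 + \frac{-16 + 36}{9} = -3 + \frac{1}{9} \cdot 20 = -3 + \frac{20}{9} = - \frac{7}{9} \approx -0.77778$)
$s S{\left(22,25 \right)} = - \frac{7 \left(2 - 22\right)}{9} = \left(- \frac{7}{9}\right) \left(-20\right) = \frac{140}{9}$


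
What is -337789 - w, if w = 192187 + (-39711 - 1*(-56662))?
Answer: -546927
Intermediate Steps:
w = 209138 (w = 192187 + (-39711 + 56662) = 192187 + 16951 = 209138)
-337789 - w = -337789 - 1*209138 = -337789 - 209138 = -546927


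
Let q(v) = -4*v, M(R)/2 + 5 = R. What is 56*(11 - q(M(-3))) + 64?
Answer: -2904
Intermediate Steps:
M(R) = -10 + 2*R
56*(11 - q(M(-3))) + 64 = 56*(11 - (-4)*(-10 + 2*(-3))) + 64 = 56*(11 - (-4)*(-10 - 6)) + 64 = 56*(11 - (-4)*(-16)) + 64 = 56*(11 - 1*64) + 64 = 56*(11 - 64) + 64 = 56*(-53) + 64 = -2968 + 64 = -2904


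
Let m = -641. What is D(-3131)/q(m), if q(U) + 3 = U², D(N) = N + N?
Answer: -3131/205439 ≈ -0.015241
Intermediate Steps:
D(N) = 2*N
q(U) = -3 + U²
D(-3131)/q(m) = (2*(-3131))/(-3 + (-641)²) = -6262/(-3 + 410881) = -6262/410878 = -6262*1/410878 = -3131/205439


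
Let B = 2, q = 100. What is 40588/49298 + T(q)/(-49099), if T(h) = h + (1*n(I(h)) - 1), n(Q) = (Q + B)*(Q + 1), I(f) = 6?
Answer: 992594511/1210241251 ≈ 0.82016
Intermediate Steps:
n(Q) = (1 + Q)*(2 + Q) (n(Q) = (Q + 2)*(Q + 1) = (2 + Q)*(1 + Q) = (1 + Q)*(2 + Q))
T(h) = 55 + h (T(h) = h + (1*(2 + 6**2 + 3*6) - 1) = h + (1*(2 + 36 + 18) - 1) = h + (1*56 - 1) = h + (56 - 1) = h + 55 = 55 + h)
40588/49298 + T(q)/(-49099) = 40588/49298 + (55 + 100)/(-49099) = 40588*(1/49298) + 155*(-1/49099) = 20294/24649 - 155/49099 = 992594511/1210241251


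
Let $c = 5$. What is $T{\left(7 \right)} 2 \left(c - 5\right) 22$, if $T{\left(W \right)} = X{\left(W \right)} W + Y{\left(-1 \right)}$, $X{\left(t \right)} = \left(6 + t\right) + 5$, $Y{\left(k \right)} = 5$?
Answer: $0$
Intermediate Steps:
$X{\left(t \right)} = 11 + t$
$T{\left(W \right)} = 5 + W \left(11 + W\right)$ ($T{\left(W \right)} = \left(11 + W\right) W + 5 = W \left(11 + W\right) + 5 = 5 + W \left(11 + W\right)$)
$T{\left(7 \right)} 2 \left(c - 5\right) 22 = \left(5 + 7 \left(11 + 7\right)\right) 2 \left(5 - 5\right) 22 = \left(5 + 7 \cdot 18\right) 2 \cdot 0 \cdot 22 = \left(5 + 126\right) 0 \cdot 22 = 131 \cdot 0 \cdot 22 = 0 \cdot 22 = 0$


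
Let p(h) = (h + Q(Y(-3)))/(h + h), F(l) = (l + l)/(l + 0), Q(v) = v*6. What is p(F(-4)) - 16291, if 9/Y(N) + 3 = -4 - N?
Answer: -130351/8 ≈ -16294.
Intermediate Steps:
Y(N) = 9/(-7 - N) (Y(N) = 9/(-3 + (-4 - N)) = 9/(-7 - N))
Q(v) = 6*v
F(l) = 2 (F(l) = (2*l)/l = 2)
p(h) = (-27/2 + h)/(2*h) (p(h) = (h + 6*(-9/(7 - 3)))/(h + h) = (h + 6*(-9/4))/((2*h)) = (h + 6*(-9*¼))*(1/(2*h)) = (h + 6*(-9/4))*(1/(2*h)) = (h - 27/2)*(1/(2*h)) = (-27/2 + h)*(1/(2*h)) = (-27/2 + h)/(2*h))
p(F(-4)) - 16291 = (¼)*(-27 + 2*2)/2 - 16291 = (¼)*(½)*(-27 + 4) - 16291 = (¼)*(½)*(-23) - 16291 = -23/8 - 16291 = -130351/8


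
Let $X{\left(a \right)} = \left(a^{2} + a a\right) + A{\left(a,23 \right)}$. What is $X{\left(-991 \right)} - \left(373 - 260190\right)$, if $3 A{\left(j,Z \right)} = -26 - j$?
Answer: $\frac{6672902}{3} \approx 2.2243 \cdot 10^{6}$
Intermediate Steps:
$A{\left(j,Z \right)} = - \frac{26}{3} - \frac{j}{3}$ ($A{\left(j,Z \right)} = \frac{-26 - j}{3} = - \frac{26}{3} - \frac{j}{3}$)
$X{\left(a \right)} = - \frac{26}{3} + 2 a^{2} - \frac{a}{3}$ ($X{\left(a \right)} = \left(a^{2} + a a\right) - \left(\frac{26}{3} + \frac{a}{3}\right) = \left(a^{2} + a^{2}\right) - \left(\frac{26}{3} + \frac{a}{3}\right) = 2 a^{2} - \left(\frac{26}{3} + \frac{a}{3}\right) = - \frac{26}{3} + 2 a^{2} - \frac{a}{3}$)
$X{\left(-991 \right)} - \left(373 - 260190\right) = \left(- \frac{26}{3} + 2 \left(-991\right)^{2} - - \frac{991}{3}\right) - \left(373 - 260190\right) = \left(- \frac{26}{3} + 2 \cdot 982081 + \frac{991}{3}\right) - \left(373 - 260190\right) = \left(- \frac{26}{3} + 1964162 + \frac{991}{3}\right) - -259817 = \frac{5893451}{3} + 259817 = \frac{6672902}{3}$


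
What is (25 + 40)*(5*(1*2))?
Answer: 650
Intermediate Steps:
(25 + 40)*(5*(1*2)) = 65*(5*2) = 65*10 = 650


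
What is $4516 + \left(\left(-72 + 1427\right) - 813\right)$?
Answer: $5058$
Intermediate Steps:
$4516 + \left(\left(-72 + 1427\right) - 813\right) = 4516 + \left(1355 - 813\right) = 4516 + 542 = 5058$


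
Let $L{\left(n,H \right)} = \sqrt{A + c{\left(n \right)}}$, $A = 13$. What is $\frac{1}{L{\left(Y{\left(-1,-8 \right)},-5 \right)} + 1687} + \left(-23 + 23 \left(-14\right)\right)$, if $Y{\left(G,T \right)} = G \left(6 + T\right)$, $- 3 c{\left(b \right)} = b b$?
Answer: $- \frac{420794397}{1219696} - \frac{\sqrt{105}}{8537872} \approx -345.0$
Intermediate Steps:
$c{\left(b \right)} = - \frac{b^{2}}{3}$ ($c{\left(b \right)} = - \frac{b b}{3} = - \frac{b^{2}}{3}$)
$L{\left(n,H \right)} = \sqrt{13 - \frac{n^{2}}{3}}$
$\frac{1}{L{\left(Y{\left(-1,-8 \right)},-5 \right)} + 1687} + \left(-23 + 23 \left(-14\right)\right) = \frac{1}{\frac{\sqrt{117 - 3 \left(- (6 - 8)\right)^{2}}}{3} + 1687} + \left(-23 + 23 \left(-14\right)\right) = \frac{1}{\frac{\sqrt{117 - 3 \left(\left(-1\right) \left(-2\right)\right)^{2}}}{3} + 1687} - 345 = \frac{1}{\frac{\sqrt{117 - 3 \cdot 2^{2}}}{3} + 1687} - 345 = \frac{1}{\frac{\sqrt{117 - 12}}{3} + 1687} - 345 = \frac{1}{\frac{\sqrt{105}}{3} + 1687} - 345 = \frac{1}{1687 + \frac{\sqrt{105}}{3}} - 345 = -345 + \frac{1}{1687 + \frac{\sqrt{105}}{3}}$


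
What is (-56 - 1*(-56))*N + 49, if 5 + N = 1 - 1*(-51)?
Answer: 49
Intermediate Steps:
N = 47 (N = -5 + (1 - 1*(-51)) = -5 + (1 + 51) = -5 + 52 = 47)
(-56 - 1*(-56))*N + 49 = (-56 - 1*(-56))*47 + 49 = (-56 + 56)*47 + 49 = 0*47 + 49 = 0 + 49 = 49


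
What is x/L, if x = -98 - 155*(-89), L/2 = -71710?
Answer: -13697/143420 ≈ -0.095503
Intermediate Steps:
L = -143420 (L = 2*(-71710) = -143420)
x = 13697 (x = -98 + 13795 = 13697)
x/L = 13697/(-143420) = 13697*(-1/143420) = -13697/143420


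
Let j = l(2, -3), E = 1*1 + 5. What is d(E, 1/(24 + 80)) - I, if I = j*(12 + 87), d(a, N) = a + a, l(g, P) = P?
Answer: 309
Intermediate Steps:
E = 6 (E = 1 + 5 = 6)
j = -3
d(a, N) = 2*a
I = -297 (I = -3*(12 + 87) = -3*99 = -297)
d(E, 1/(24 + 80)) - I = 2*6 - 1*(-297) = 12 + 297 = 309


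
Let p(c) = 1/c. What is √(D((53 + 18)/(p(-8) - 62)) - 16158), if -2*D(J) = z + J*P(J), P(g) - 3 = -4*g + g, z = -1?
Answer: 5*I*√126646/14 ≈ 127.1*I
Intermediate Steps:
P(g) = 3 - 3*g (P(g) = 3 + (-4*g + g) = 3 - 3*g)
D(J) = ½ - J*(3 - 3*J)/2 (D(J) = -(-1 + J*(3 - 3*J))/2 = ½ - J*(3 - 3*J)/2)
√(D((53 + 18)/(p(-8) - 62)) - 16158) = √((½ + 3*((53 + 18)/(1/(-8) - 62))*(-1 + (53 + 18)/(1/(-8) - 62))/2) - 16158) = √((½ + 3*(71/(-⅛ - 62))*(-1 + 71/(-⅛ - 62))/2) - 16158) = √((½ + 3*(71/(-497/8))*(-1 + 71/(-497/8))/2) - 16158) = √((½ + 3*(71*(-8/497))*(-1 + 71*(-8/497))/2) - 16158) = √((½ + (3/2)*(-8/7)*(-1 - 8/7)) - 16158) = √((½ + (3/2)*(-8/7)*(-15/7)) - 16158) = √((½ + 180/49) - 16158) = √(409/98 - 16158) = √(-1583075/98) = 5*I*√126646/14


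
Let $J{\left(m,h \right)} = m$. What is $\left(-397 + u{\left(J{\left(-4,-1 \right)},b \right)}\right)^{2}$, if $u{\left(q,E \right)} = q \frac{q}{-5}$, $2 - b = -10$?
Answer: $\frac{4004001}{25} \approx 1.6016 \cdot 10^{5}$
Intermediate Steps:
$b = 12$ ($b = 2 - -10 = 2 + 10 = 12$)
$u{\left(q,E \right)} = - \frac{q^{2}}{5}$ ($u{\left(q,E \right)} = q q \left(- \frac{1}{5}\right) = q \left(- \frac{q}{5}\right) = - \frac{q^{2}}{5}$)
$\left(-397 + u{\left(J{\left(-4,-1 \right)},b \right)}\right)^{2} = \left(-397 - \frac{\left(-4\right)^{2}}{5}\right)^{2} = \left(-397 - \frac{16}{5}\right)^{2} = \left(- \frac{2001}{5}\right)^{2} = \frac{4004001}{25}$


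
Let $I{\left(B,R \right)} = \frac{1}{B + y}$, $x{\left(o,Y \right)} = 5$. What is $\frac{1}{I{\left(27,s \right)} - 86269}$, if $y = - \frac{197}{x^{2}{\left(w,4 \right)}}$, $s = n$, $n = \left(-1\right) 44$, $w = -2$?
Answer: $- \frac{478}{41236557} \approx -1.1592 \cdot 10^{-5}$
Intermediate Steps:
$n = -44$
$s = -44$
$y = - \frac{197}{25}$ ($y = - \frac{197}{5^{2}} = - \frac{197}{25} \approx -7.88$)
$I{\left(B,R \right)} = \frac{1}{- \frac{197}{25} + B}$ ($I{\left(B,R \right)} = \frac{1}{B - \frac{197}{25}} = \frac{1}{- \frac{197}{25} + B}$)
$\frac{1}{I{\left(27,s \right)} - 86269} = \frac{1}{\frac{25}{-197 + 25 \cdot 27} - 86269} = \frac{1}{\frac{25}{-197 + 675} - 86269} = \frac{1}{\frac{25}{478} - 86269} = \frac{1}{- \frac{41236557}{478}} = - \frac{478}{41236557}$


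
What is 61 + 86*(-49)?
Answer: -4153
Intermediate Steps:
61 + 86*(-49) = 61 - 4214 = -4153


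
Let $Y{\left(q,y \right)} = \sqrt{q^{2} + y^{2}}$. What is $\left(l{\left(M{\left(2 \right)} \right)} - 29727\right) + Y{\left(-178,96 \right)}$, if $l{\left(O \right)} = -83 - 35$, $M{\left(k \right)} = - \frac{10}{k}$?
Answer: $-29845 + 10 \sqrt{409} \approx -29643.0$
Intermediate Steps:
$l{\left(O \right)} = -118$ ($l{\left(O \right)} = -83 - 35 = -118$)
$\left(l{\left(M{\left(2 \right)} \right)} - 29727\right) + Y{\left(-178,96 \right)} = \left(-118 - 29727\right) + \sqrt{\left(-178\right)^{2} + 96^{2}} = -29845 + \sqrt{31684 + 9216} = -29845 + \sqrt{40900} = -29845 + 10 \sqrt{409}$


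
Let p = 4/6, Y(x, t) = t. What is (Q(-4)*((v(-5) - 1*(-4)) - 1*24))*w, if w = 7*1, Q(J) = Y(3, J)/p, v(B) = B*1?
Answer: 1050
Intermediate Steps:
p = 2/3 (p = 4*(1/6) = 2/3 ≈ 0.66667)
v(B) = B
Q(J) = 3*J/2 (Q(J) = J/(2/3) = J*(3/2) = 3*J/2)
w = 7
(Q(-4)*((v(-5) - 1*(-4)) - 1*24))*w = (((3/2)*(-4))*((-5 - 1*(-4)) - 1*24))*7 = -6*((-5 + 4) - 24)*7 = -6*(-1 - 24)*7 = -6*(-25)*7 = 150*7 = 1050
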